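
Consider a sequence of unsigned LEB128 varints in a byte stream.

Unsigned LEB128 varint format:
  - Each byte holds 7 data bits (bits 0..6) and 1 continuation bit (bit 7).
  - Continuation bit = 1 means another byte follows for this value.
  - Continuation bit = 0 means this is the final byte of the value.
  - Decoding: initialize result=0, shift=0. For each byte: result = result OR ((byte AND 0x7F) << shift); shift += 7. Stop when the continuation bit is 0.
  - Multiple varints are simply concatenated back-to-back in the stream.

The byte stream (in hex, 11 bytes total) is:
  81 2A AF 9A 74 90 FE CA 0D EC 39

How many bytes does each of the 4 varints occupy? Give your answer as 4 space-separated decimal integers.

  byte[0]=0x81 cont=1 payload=0x01=1: acc |= 1<<0 -> acc=1 shift=7
  byte[1]=0x2A cont=0 payload=0x2A=42: acc |= 42<<7 -> acc=5377 shift=14 [end]
Varint 1: bytes[0:2] = 81 2A -> value 5377 (2 byte(s))
  byte[2]=0xAF cont=1 payload=0x2F=47: acc |= 47<<0 -> acc=47 shift=7
  byte[3]=0x9A cont=1 payload=0x1A=26: acc |= 26<<7 -> acc=3375 shift=14
  byte[4]=0x74 cont=0 payload=0x74=116: acc |= 116<<14 -> acc=1903919 shift=21 [end]
Varint 2: bytes[2:5] = AF 9A 74 -> value 1903919 (3 byte(s))
  byte[5]=0x90 cont=1 payload=0x10=16: acc |= 16<<0 -> acc=16 shift=7
  byte[6]=0xFE cont=1 payload=0x7E=126: acc |= 126<<7 -> acc=16144 shift=14
  byte[7]=0xCA cont=1 payload=0x4A=74: acc |= 74<<14 -> acc=1228560 shift=21
  byte[8]=0x0D cont=0 payload=0x0D=13: acc |= 13<<21 -> acc=28491536 shift=28 [end]
Varint 3: bytes[5:9] = 90 FE CA 0D -> value 28491536 (4 byte(s))
  byte[9]=0xEC cont=1 payload=0x6C=108: acc |= 108<<0 -> acc=108 shift=7
  byte[10]=0x39 cont=0 payload=0x39=57: acc |= 57<<7 -> acc=7404 shift=14 [end]
Varint 4: bytes[9:11] = EC 39 -> value 7404 (2 byte(s))

Answer: 2 3 4 2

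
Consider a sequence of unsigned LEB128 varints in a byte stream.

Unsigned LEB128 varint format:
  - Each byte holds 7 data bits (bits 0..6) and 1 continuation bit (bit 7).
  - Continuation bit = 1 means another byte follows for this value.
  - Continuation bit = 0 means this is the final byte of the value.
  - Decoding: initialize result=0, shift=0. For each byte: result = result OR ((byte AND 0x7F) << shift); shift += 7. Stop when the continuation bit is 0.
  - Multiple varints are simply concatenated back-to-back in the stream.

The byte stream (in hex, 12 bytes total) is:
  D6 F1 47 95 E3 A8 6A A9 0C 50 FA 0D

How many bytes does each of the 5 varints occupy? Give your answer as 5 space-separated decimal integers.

  byte[0]=0xD6 cont=1 payload=0x56=86: acc |= 86<<0 -> acc=86 shift=7
  byte[1]=0xF1 cont=1 payload=0x71=113: acc |= 113<<7 -> acc=14550 shift=14
  byte[2]=0x47 cont=0 payload=0x47=71: acc |= 71<<14 -> acc=1177814 shift=21 [end]
Varint 1: bytes[0:3] = D6 F1 47 -> value 1177814 (3 byte(s))
  byte[3]=0x95 cont=1 payload=0x15=21: acc |= 21<<0 -> acc=21 shift=7
  byte[4]=0xE3 cont=1 payload=0x63=99: acc |= 99<<7 -> acc=12693 shift=14
  byte[5]=0xA8 cont=1 payload=0x28=40: acc |= 40<<14 -> acc=668053 shift=21
  byte[6]=0x6A cont=0 payload=0x6A=106: acc |= 106<<21 -> acc=222966165 shift=28 [end]
Varint 2: bytes[3:7] = 95 E3 A8 6A -> value 222966165 (4 byte(s))
  byte[7]=0xA9 cont=1 payload=0x29=41: acc |= 41<<0 -> acc=41 shift=7
  byte[8]=0x0C cont=0 payload=0x0C=12: acc |= 12<<7 -> acc=1577 shift=14 [end]
Varint 3: bytes[7:9] = A9 0C -> value 1577 (2 byte(s))
  byte[9]=0x50 cont=0 payload=0x50=80: acc |= 80<<0 -> acc=80 shift=7 [end]
Varint 4: bytes[9:10] = 50 -> value 80 (1 byte(s))
  byte[10]=0xFA cont=1 payload=0x7A=122: acc |= 122<<0 -> acc=122 shift=7
  byte[11]=0x0D cont=0 payload=0x0D=13: acc |= 13<<7 -> acc=1786 shift=14 [end]
Varint 5: bytes[10:12] = FA 0D -> value 1786 (2 byte(s))

Answer: 3 4 2 1 2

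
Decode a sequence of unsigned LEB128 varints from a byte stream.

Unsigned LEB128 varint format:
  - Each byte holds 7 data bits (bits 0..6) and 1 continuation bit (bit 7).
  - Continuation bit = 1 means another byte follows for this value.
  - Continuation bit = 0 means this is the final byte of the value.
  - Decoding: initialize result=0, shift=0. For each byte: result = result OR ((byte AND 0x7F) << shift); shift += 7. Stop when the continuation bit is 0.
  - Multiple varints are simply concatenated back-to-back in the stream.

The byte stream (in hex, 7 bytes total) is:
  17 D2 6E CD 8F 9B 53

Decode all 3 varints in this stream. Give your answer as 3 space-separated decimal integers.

  byte[0]=0x17 cont=0 payload=0x17=23: acc |= 23<<0 -> acc=23 shift=7 [end]
Varint 1: bytes[0:1] = 17 -> value 23 (1 byte(s))
  byte[1]=0xD2 cont=1 payload=0x52=82: acc |= 82<<0 -> acc=82 shift=7
  byte[2]=0x6E cont=0 payload=0x6E=110: acc |= 110<<7 -> acc=14162 shift=14 [end]
Varint 2: bytes[1:3] = D2 6E -> value 14162 (2 byte(s))
  byte[3]=0xCD cont=1 payload=0x4D=77: acc |= 77<<0 -> acc=77 shift=7
  byte[4]=0x8F cont=1 payload=0x0F=15: acc |= 15<<7 -> acc=1997 shift=14
  byte[5]=0x9B cont=1 payload=0x1B=27: acc |= 27<<14 -> acc=444365 shift=21
  byte[6]=0x53 cont=0 payload=0x53=83: acc |= 83<<21 -> acc=174507981 shift=28 [end]
Varint 3: bytes[3:7] = CD 8F 9B 53 -> value 174507981 (4 byte(s))

Answer: 23 14162 174507981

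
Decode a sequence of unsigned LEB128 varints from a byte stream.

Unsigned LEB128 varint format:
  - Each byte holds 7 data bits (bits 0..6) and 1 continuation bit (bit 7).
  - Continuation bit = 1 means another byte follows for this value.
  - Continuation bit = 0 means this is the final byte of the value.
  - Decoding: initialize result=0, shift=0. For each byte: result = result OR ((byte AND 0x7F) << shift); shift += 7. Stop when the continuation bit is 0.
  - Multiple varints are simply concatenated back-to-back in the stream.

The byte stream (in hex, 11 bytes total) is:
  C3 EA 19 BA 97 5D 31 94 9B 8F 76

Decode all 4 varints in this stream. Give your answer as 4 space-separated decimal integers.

  byte[0]=0xC3 cont=1 payload=0x43=67: acc |= 67<<0 -> acc=67 shift=7
  byte[1]=0xEA cont=1 payload=0x6A=106: acc |= 106<<7 -> acc=13635 shift=14
  byte[2]=0x19 cont=0 payload=0x19=25: acc |= 25<<14 -> acc=423235 shift=21 [end]
Varint 1: bytes[0:3] = C3 EA 19 -> value 423235 (3 byte(s))
  byte[3]=0xBA cont=1 payload=0x3A=58: acc |= 58<<0 -> acc=58 shift=7
  byte[4]=0x97 cont=1 payload=0x17=23: acc |= 23<<7 -> acc=3002 shift=14
  byte[5]=0x5D cont=0 payload=0x5D=93: acc |= 93<<14 -> acc=1526714 shift=21 [end]
Varint 2: bytes[3:6] = BA 97 5D -> value 1526714 (3 byte(s))
  byte[6]=0x31 cont=0 payload=0x31=49: acc |= 49<<0 -> acc=49 shift=7 [end]
Varint 3: bytes[6:7] = 31 -> value 49 (1 byte(s))
  byte[7]=0x94 cont=1 payload=0x14=20: acc |= 20<<0 -> acc=20 shift=7
  byte[8]=0x9B cont=1 payload=0x1B=27: acc |= 27<<7 -> acc=3476 shift=14
  byte[9]=0x8F cont=1 payload=0x0F=15: acc |= 15<<14 -> acc=249236 shift=21
  byte[10]=0x76 cont=0 payload=0x76=118: acc |= 118<<21 -> acc=247713172 shift=28 [end]
Varint 4: bytes[7:11] = 94 9B 8F 76 -> value 247713172 (4 byte(s))

Answer: 423235 1526714 49 247713172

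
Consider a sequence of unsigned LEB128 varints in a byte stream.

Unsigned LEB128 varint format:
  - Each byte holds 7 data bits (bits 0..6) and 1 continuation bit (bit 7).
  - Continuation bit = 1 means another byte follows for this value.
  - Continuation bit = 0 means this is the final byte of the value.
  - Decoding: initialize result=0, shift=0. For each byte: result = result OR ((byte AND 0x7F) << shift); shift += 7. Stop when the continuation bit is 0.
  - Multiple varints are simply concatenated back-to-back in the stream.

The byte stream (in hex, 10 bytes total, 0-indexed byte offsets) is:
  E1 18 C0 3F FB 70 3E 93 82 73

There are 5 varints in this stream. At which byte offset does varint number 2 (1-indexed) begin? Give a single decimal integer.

  byte[0]=0xE1 cont=1 payload=0x61=97: acc |= 97<<0 -> acc=97 shift=7
  byte[1]=0x18 cont=0 payload=0x18=24: acc |= 24<<7 -> acc=3169 shift=14 [end]
Varint 1: bytes[0:2] = E1 18 -> value 3169 (2 byte(s))
  byte[2]=0xC0 cont=1 payload=0x40=64: acc |= 64<<0 -> acc=64 shift=7
  byte[3]=0x3F cont=0 payload=0x3F=63: acc |= 63<<7 -> acc=8128 shift=14 [end]
Varint 2: bytes[2:4] = C0 3F -> value 8128 (2 byte(s))
  byte[4]=0xFB cont=1 payload=0x7B=123: acc |= 123<<0 -> acc=123 shift=7
  byte[5]=0x70 cont=0 payload=0x70=112: acc |= 112<<7 -> acc=14459 shift=14 [end]
Varint 3: bytes[4:6] = FB 70 -> value 14459 (2 byte(s))
  byte[6]=0x3E cont=0 payload=0x3E=62: acc |= 62<<0 -> acc=62 shift=7 [end]
Varint 4: bytes[6:7] = 3E -> value 62 (1 byte(s))
  byte[7]=0x93 cont=1 payload=0x13=19: acc |= 19<<0 -> acc=19 shift=7
  byte[8]=0x82 cont=1 payload=0x02=2: acc |= 2<<7 -> acc=275 shift=14
  byte[9]=0x73 cont=0 payload=0x73=115: acc |= 115<<14 -> acc=1884435 shift=21 [end]
Varint 5: bytes[7:10] = 93 82 73 -> value 1884435 (3 byte(s))

Answer: 2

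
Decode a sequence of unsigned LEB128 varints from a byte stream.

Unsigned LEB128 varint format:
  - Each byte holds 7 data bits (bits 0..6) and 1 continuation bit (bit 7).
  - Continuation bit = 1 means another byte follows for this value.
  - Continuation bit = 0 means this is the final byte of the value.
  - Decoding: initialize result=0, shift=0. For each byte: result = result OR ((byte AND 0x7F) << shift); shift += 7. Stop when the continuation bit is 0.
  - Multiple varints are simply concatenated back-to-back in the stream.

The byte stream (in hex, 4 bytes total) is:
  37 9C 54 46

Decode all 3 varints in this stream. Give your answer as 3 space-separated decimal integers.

Answer: 55 10780 70

Derivation:
  byte[0]=0x37 cont=0 payload=0x37=55: acc |= 55<<0 -> acc=55 shift=7 [end]
Varint 1: bytes[0:1] = 37 -> value 55 (1 byte(s))
  byte[1]=0x9C cont=1 payload=0x1C=28: acc |= 28<<0 -> acc=28 shift=7
  byte[2]=0x54 cont=0 payload=0x54=84: acc |= 84<<7 -> acc=10780 shift=14 [end]
Varint 2: bytes[1:3] = 9C 54 -> value 10780 (2 byte(s))
  byte[3]=0x46 cont=0 payload=0x46=70: acc |= 70<<0 -> acc=70 shift=7 [end]
Varint 3: bytes[3:4] = 46 -> value 70 (1 byte(s))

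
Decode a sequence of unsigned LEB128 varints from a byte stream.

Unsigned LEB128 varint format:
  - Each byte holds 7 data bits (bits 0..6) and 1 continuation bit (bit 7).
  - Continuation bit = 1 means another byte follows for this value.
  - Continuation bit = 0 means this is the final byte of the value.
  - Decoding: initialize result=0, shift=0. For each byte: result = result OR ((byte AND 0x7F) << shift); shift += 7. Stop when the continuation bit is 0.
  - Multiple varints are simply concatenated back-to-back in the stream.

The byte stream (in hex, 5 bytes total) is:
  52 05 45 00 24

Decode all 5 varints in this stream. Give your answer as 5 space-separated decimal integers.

  byte[0]=0x52 cont=0 payload=0x52=82: acc |= 82<<0 -> acc=82 shift=7 [end]
Varint 1: bytes[0:1] = 52 -> value 82 (1 byte(s))
  byte[1]=0x05 cont=0 payload=0x05=5: acc |= 5<<0 -> acc=5 shift=7 [end]
Varint 2: bytes[1:2] = 05 -> value 5 (1 byte(s))
  byte[2]=0x45 cont=0 payload=0x45=69: acc |= 69<<0 -> acc=69 shift=7 [end]
Varint 3: bytes[2:3] = 45 -> value 69 (1 byte(s))
  byte[3]=0x00 cont=0 payload=0x00=0: acc |= 0<<0 -> acc=0 shift=7 [end]
Varint 4: bytes[3:4] = 00 -> value 0 (1 byte(s))
  byte[4]=0x24 cont=0 payload=0x24=36: acc |= 36<<0 -> acc=36 shift=7 [end]
Varint 5: bytes[4:5] = 24 -> value 36 (1 byte(s))

Answer: 82 5 69 0 36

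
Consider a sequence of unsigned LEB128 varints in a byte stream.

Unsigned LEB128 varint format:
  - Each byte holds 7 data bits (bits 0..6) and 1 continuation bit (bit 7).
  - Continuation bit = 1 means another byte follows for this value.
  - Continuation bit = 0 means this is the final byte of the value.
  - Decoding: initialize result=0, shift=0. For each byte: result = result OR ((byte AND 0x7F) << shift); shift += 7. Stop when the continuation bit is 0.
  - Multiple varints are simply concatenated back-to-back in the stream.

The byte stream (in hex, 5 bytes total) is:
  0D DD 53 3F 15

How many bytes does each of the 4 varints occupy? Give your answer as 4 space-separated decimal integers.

Answer: 1 2 1 1

Derivation:
  byte[0]=0x0D cont=0 payload=0x0D=13: acc |= 13<<0 -> acc=13 shift=7 [end]
Varint 1: bytes[0:1] = 0D -> value 13 (1 byte(s))
  byte[1]=0xDD cont=1 payload=0x5D=93: acc |= 93<<0 -> acc=93 shift=7
  byte[2]=0x53 cont=0 payload=0x53=83: acc |= 83<<7 -> acc=10717 shift=14 [end]
Varint 2: bytes[1:3] = DD 53 -> value 10717 (2 byte(s))
  byte[3]=0x3F cont=0 payload=0x3F=63: acc |= 63<<0 -> acc=63 shift=7 [end]
Varint 3: bytes[3:4] = 3F -> value 63 (1 byte(s))
  byte[4]=0x15 cont=0 payload=0x15=21: acc |= 21<<0 -> acc=21 shift=7 [end]
Varint 4: bytes[4:5] = 15 -> value 21 (1 byte(s))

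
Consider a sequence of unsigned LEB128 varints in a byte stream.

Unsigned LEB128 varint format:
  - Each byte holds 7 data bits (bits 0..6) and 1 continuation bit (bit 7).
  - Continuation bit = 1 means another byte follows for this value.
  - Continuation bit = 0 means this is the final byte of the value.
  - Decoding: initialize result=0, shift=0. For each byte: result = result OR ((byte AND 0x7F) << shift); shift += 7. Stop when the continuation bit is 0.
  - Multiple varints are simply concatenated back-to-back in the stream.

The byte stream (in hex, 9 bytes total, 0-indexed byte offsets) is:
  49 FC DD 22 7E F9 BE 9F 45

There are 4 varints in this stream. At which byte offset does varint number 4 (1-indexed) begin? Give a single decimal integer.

Answer: 5

Derivation:
  byte[0]=0x49 cont=0 payload=0x49=73: acc |= 73<<0 -> acc=73 shift=7 [end]
Varint 1: bytes[0:1] = 49 -> value 73 (1 byte(s))
  byte[1]=0xFC cont=1 payload=0x7C=124: acc |= 124<<0 -> acc=124 shift=7
  byte[2]=0xDD cont=1 payload=0x5D=93: acc |= 93<<7 -> acc=12028 shift=14
  byte[3]=0x22 cont=0 payload=0x22=34: acc |= 34<<14 -> acc=569084 shift=21 [end]
Varint 2: bytes[1:4] = FC DD 22 -> value 569084 (3 byte(s))
  byte[4]=0x7E cont=0 payload=0x7E=126: acc |= 126<<0 -> acc=126 shift=7 [end]
Varint 3: bytes[4:5] = 7E -> value 126 (1 byte(s))
  byte[5]=0xF9 cont=1 payload=0x79=121: acc |= 121<<0 -> acc=121 shift=7
  byte[6]=0xBE cont=1 payload=0x3E=62: acc |= 62<<7 -> acc=8057 shift=14
  byte[7]=0x9F cont=1 payload=0x1F=31: acc |= 31<<14 -> acc=515961 shift=21
  byte[8]=0x45 cont=0 payload=0x45=69: acc |= 69<<21 -> acc=145219449 shift=28 [end]
Varint 4: bytes[5:9] = F9 BE 9F 45 -> value 145219449 (4 byte(s))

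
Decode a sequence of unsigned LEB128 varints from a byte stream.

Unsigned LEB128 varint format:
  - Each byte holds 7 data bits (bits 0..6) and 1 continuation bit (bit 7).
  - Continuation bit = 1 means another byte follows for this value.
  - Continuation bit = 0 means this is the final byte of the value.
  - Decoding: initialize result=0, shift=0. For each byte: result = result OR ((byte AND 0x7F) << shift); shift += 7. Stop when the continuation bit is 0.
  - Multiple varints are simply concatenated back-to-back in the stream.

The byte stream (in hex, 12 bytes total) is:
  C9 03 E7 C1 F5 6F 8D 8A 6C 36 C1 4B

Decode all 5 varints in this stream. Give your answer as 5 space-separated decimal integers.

Answer: 457 234709223 1770765 54 9665

Derivation:
  byte[0]=0xC9 cont=1 payload=0x49=73: acc |= 73<<0 -> acc=73 shift=7
  byte[1]=0x03 cont=0 payload=0x03=3: acc |= 3<<7 -> acc=457 shift=14 [end]
Varint 1: bytes[0:2] = C9 03 -> value 457 (2 byte(s))
  byte[2]=0xE7 cont=1 payload=0x67=103: acc |= 103<<0 -> acc=103 shift=7
  byte[3]=0xC1 cont=1 payload=0x41=65: acc |= 65<<7 -> acc=8423 shift=14
  byte[4]=0xF5 cont=1 payload=0x75=117: acc |= 117<<14 -> acc=1925351 shift=21
  byte[5]=0x6F cont=0 payload=0x6F=111: acc |= 111<<21 -> acc=234709223 shift=28 [end]
Varint 2: bytes[2:6] = E7 C1 F5 6F -> value 234709223 (4 byte(s))
  byte[6]=0x8D cont=1 payload=0x0D=13: acc |= 13<<0 -> acc=13 shift=7
  byte[7]=0x8A cont=1 payload=0x0A=10: acc |= 10<<7 -> acc=1293 shift=14
  byte[8]=0x6C cont=0 payload=0x6C=108: acc |= 108<<14 -> acc=1770765 shift=21 [end]
Varint 3: bytes[6:9] = 8D 8A 6C -> value 1770765 (3 byte(s))
  byte[9]=0x36 cont=0 payload=0x36=54: acc |= 54<<0 -> acc=54 shift=7 [end]
Varint 4: bytes[9:10] = 36 -> value 54 (1 byte(s))
  byte[10]=0xC1 cont=1 payload=0x41=65: acc |= 65<<0 -> acc=65 shift=7
  byte[11]=0x4B cont=0 payload=0x4B=75: acc |= 75<<7 -> acc=9665 shift=14 [end]
Varint 5: bytes[10:12] = C1 4B -> value 9665 (2 byte(s))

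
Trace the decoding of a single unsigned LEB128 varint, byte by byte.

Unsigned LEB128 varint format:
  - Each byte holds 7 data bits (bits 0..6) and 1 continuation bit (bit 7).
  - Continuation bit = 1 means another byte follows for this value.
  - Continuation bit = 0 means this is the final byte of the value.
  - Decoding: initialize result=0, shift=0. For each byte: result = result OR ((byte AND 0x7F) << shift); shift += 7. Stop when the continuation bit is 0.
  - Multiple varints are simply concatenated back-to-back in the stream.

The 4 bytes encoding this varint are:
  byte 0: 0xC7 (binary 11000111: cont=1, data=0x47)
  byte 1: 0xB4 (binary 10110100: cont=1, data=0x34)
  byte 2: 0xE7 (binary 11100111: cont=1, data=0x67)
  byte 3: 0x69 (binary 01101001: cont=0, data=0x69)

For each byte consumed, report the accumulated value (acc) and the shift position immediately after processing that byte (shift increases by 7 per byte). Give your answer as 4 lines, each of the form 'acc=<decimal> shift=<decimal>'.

Answer: acc=71 shift=7
acc=6727 shift=14
acc=1694279 shift=21
acc=221895239 shift=28

Derivation:
byte 0=0xC7: payload=0x47=71, contrib = 71<<0 = 71; acc -> 71, shift -> 7
byte 1=0xB4: payload=0x34=52, contrib = 52<<7 = 6656; acc -> 6727, shift -> 14
byte 2=0xE7: payload=0x67=103, contrib = 103<<14 = 1687552; acc -> 1694279, shift -> 21
byte 3=0x69: payload=0x69=105, contrib = 105<<21 = 220200960; acc -> 221895239, shift -> 28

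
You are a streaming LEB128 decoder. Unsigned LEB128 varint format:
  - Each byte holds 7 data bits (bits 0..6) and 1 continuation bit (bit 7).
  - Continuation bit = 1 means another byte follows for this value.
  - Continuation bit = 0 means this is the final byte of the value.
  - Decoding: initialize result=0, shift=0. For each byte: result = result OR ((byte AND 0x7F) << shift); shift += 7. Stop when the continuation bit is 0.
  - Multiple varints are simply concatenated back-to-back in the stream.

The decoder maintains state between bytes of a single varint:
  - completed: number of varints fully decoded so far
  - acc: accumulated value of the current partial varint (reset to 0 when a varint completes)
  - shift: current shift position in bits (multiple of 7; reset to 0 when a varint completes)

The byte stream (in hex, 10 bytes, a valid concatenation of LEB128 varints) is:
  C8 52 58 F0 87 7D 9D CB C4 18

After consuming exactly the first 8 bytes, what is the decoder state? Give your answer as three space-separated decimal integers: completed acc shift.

Answer: 3 9629 14

Derivation:
byte[0]=0xC8 cont=1 payload=0x48: acc |= 72<<0 -> completed=0 acc=72 shift=7
byte[1]=0x52 cont=0 payload=0x52: varint #1 complete (value=10568); reset -> completed=1 acc=0 shift=0
byte[2]=0x58 cont=0 payload=0x58: varint #2 complete (value=88); reset -> completed=2 acc=0 shift=0
byte[3]=0xF0 cont=1 payload=0x70: acc |= 112<<0 -> completed=2 acc=112 shift=7
byte[4]=0x87 cont=1 payload=0x07: acc |= 7<<7 -> completed=2 acc=1008 shift=14
byte[5]=0x7D cont=0 payload=0x7D: varint #3 complete (value=2049008); reset -> completed=3 acc=0 shift=0
byte[6]=0x9D cont=1 payload=0x1D: acc |= 29<<0 -> completed=3 acc=29 shift=7
byte[7]=0xCB cont=1 payload=0x4B: acc |= 75<<7 -> completed=3 acc=9629 shift=14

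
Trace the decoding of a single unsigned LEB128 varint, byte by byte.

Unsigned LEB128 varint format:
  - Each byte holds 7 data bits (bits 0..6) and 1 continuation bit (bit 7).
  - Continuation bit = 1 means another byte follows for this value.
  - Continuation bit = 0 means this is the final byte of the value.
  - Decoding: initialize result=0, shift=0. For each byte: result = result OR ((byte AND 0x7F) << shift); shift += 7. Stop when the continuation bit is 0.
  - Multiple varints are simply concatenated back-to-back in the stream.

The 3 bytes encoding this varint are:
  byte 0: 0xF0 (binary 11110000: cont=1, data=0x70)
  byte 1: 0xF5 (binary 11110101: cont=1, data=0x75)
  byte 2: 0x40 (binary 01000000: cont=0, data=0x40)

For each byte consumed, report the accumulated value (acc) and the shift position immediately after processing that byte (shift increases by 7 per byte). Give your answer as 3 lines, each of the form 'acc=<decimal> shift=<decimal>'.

Answer: acc=112 shift=7
acc=15088 shift=14
acc=1063664 shift=21

Derivation:
byte 0=0xF0: payload=0x70=112, contrib = 112<<0 = 112; acc -> 112, shift -> 7
byte 1=0xF5: payload=0x75=117, contrib = 117<<7 = 14976; acc -> 15088, shift -> 14
byte 2=0x40: payload=0x40=64, contrib = 64<<14 = 1048576; acc -> 1063664, shift -> 21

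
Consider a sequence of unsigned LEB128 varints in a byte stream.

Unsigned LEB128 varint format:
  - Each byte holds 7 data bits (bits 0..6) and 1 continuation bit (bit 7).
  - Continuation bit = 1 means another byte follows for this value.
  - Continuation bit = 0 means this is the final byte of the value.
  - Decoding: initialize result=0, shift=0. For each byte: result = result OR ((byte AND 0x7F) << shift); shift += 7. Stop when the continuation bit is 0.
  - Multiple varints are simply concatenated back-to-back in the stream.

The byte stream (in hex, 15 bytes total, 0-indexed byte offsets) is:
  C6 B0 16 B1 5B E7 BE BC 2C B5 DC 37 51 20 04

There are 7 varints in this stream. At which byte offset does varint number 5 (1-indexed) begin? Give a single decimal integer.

Answer: 12

Derivation:
  byte[0]=0xC6 cont=1 payload=0x46=70: acc |= 70<<0 -> acc=70 shift=7
  byte[1]=0xB0 cont=1 payload=0x30=48: acc |= 48<<7 -> acc=6214 shift=14
  byte[2]=0x16 cont=0 payload=0x16=22: acc |= 22<<14 -> acc=366662 shift=21 [end]
Varint 1: bytes[0:3] = C6 B0 16 -> value 366662 (3 byte(s))
  byte[3]=0xB1 cont=1 payload=0x31=49: acc |= 49<<0 -> acc=49 shift=7
  byte[4]=0x5B cont=0 payload=0x5B=91: acc |= 91<<7 -> acc=11697 shift=14 [end]
Varint 2: bytes[3:5] = B1 5B -> value 11697 (2 byte(s))
  byte[5]=0xE7 cont=1 payload=0x67=103: acc |= 103<<0 -> acc=103 shift=7
  byte[6]=0xBE cont=1 payload=0x3E=62: acc |= 62<<7 -> acc=8039 shift=14
  byte[7]=0xBC cont=1 payload=0x3C=60: acc |= 60<<14 -> acc=991079 shift=21
  byte[8]=0x2C cont=0 payload=0x2C=44: acc |= 44<<21 -> acc=93265767 shift=28 [end]
Varint 3: bytes[5:9] = E7 BE BC 2C -> value 93265767 (4 byte(s))
  byte[9]=0xB5 cont=1 payload=0x35=53: acc |= 53<<0 -> acc=53 shift=7
  byte[10]=0xDC cont=1 payload=0x5C=92: acc |= 92<<7 -> acc=11829 shift=14
  byte[11]=0x37 cont=0 payload=0x37=55: acc |= 55<<14 -> acc=912949 shift=21 [end]
Varint 4: bytes[9:12] = B5 DC 37 -> value 912949 (3 byte(s))
  byte[12]=0x51 cont=0 payload=0x51=81: acc |= 81<<0 -> acc=81 shift=7 [end]
Varint 5: bytes[12:13] = 51 -> value 81 (1 byte(s))
  byte[13]=0x20 cont=0 payload=0x20=32: acc |= 32<<0 -> acc=32 shift=7 [end]
Varint 6: bytes[13:14] = 20 -> value 32 (1 byte(s))
  byte[14]=0x04 cont=0 payload=0x04=4: acc |= 4<<0 -> acc=4 shift=7 [end]
Varint 7: bytes[14:15] = 04 -> value 4 (1 byte(s))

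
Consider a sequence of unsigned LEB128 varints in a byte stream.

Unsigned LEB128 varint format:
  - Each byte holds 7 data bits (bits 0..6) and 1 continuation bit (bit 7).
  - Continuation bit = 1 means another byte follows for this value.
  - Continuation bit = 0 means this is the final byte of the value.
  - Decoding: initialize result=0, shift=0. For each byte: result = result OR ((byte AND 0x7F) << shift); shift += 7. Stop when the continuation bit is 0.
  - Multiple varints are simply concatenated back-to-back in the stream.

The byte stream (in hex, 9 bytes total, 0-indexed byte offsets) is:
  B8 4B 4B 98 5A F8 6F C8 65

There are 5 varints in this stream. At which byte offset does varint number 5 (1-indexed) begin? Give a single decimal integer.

  byte[0]=0xB8 cont=1 payload=0x38=56: acc |= 56<<0 -> acc=56 shift=7
  byte[1]=0x4B cont=0 payload=0x4B=75: acc |= 75<<7 -> acc=9656 shift=14 [end]
Varint 1: bytes[0:2] = B8 4B -> value 9656 (2 byte(s))
  byte[2]=0x4B cont=0 payload=0x4B=75: acc |= 75<<0 -> acc=75 shift=7 [end]
Varint 2: bytes[2:3] = 4B -> value 75 (1 byte(s))
  byte[3]=0x98 cont=1 payload=0x18=24: acc |= 24<<0 -> acc=24 shift=7
  byte[4]=0x5A cont=0 payload=0x5A=90: acc |= 90<<7 -> acc=11544 shift=14 [end]
Varint 3: bytes[3:5] = 98 5A -> value 11544 (2 byte(s))
  byte[5]=0xF8 cont=1 payload=0x78=120: acc |= 120<<0 -> acc=120 shift=7
  byte[6]=0x6F cont=0 payload=0x6F=111: acc |= 111<<7 -> acc=14328 shift=14 [end]
Varint 4: bytes[5:7] = F8 6F -> value 14328 (2 byte(s))
  byte[7]=0xC8 cont=1 payload=0x48=72: acc |= 72<<0 -> acc=72 shift=7
  byte[8]=0x65 cont=0 payload=0x65=101: acc |= 101<<7 -> acc=13000 shift=14 [end]
Varint 5: bytes[7:9] = C8 65 -> value 13000 (2 byte(s))

Answer: 7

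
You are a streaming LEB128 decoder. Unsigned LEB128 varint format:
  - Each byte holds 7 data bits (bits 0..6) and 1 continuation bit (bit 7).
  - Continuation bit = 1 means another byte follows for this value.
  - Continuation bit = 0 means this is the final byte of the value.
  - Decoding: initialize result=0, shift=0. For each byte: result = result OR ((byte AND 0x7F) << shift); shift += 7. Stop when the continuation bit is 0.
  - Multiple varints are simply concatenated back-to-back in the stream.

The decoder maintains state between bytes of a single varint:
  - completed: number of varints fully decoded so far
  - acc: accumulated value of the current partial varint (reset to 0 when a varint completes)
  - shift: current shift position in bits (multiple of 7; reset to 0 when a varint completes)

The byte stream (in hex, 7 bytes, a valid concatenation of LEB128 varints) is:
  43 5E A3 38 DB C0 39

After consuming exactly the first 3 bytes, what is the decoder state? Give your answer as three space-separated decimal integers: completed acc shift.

byte[0]=0x43 cont=0 payload=0x43: varint #1 complete (value=67); reset -> completed=1 acc=0 shift=0
byte[1]=0x5E cont=0 payload=0x5E: varint #2 complete (value=94); reset -> completed=2 acc=0 shift=0
byte[2]=0xA3 cont=1 payload=0x23: acc |= 35<<0 -> completed=2 acc=35 shift=7

Answer: 2 35 7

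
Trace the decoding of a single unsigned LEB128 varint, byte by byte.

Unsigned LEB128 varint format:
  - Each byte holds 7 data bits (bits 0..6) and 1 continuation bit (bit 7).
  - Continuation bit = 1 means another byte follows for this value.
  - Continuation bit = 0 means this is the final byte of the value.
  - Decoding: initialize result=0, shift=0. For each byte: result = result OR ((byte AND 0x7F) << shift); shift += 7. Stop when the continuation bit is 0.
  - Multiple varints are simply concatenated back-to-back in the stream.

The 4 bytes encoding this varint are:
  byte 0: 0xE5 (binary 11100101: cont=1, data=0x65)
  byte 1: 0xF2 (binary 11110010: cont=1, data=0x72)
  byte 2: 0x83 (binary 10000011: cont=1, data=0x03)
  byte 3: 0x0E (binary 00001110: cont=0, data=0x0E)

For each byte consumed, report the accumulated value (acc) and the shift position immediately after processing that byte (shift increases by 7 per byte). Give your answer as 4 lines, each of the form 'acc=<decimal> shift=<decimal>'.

Answer: acc=101 shift=7
acc=14693 shift=14
acc=63845 shift=21
acc=29423973 shift=28

Derivation:
byte 0=0xE5: payload=0x65=101, contrib = 101<<0 = 101; acc -> 101, shift -> 7
byte 1=0xF2: payload=0x72=114, contrib = 114<<7 = 14592; acc -> 14693, shift -> 14
byte 2=0x83: payload=0x03=3, contrib = 3<<14 = 49152; acc -> 63845, shift -> 21
byte 3=0x0E: payload=0x0E=14, contrib = 14<<21 = 29360128; acc -> 29423973, shift -> 28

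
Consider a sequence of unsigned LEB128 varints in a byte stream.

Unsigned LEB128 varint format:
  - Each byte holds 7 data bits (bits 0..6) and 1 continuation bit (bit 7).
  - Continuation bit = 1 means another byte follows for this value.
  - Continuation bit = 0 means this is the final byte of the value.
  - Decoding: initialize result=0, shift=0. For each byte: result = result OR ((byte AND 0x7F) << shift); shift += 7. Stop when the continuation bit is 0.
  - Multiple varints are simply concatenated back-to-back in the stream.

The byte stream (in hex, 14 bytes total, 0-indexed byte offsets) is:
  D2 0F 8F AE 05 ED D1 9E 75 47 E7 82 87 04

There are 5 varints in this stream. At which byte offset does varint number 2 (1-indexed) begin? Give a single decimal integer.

  byte[0]=0xD2 cont=1 payload=0x52=82: acc |= 82<<0 -> acc=82 shift=7
  byte[1]=0x0F cont=0 payload=0x0F=15: acc |= 15<<7 -> acc=2002 shift=14 [end]
Varint 1: bytes[0:2] = D2 0F -> value 2002 (2 byte(s))
  byte[2]=0x8F cont=1 payload=0x0F=15: acc |= 15<<0 -> acc=15 shift=7
  byte[3]=0xAE cont=1 payload=0x2E=46: acc |= 46<<7 -> acc=5903 shift=14
  byte[4]=0x05 cont=0 payload=0x05=5: acc |= 5<<14 -> acc=87823 shift=21 [end]
Varint 2: bytes[2:5] = 8F AE 05 -> value 87823 (3 byte(s))
  byte[5]=0xED cont=1 payload=0x6D=109: acc |= 109<<0 -> acc=109 shift=7
  byte[6]=0xD1 cont=1 payload=0x51=81: acc |= 81<<7 -> acc=10477 shift=14
  byte[7]=0x9E cont=1 payload=0x1E=30: acc |= 30<<14 -> acc=501997 shift=21
  byte[8]=0x75 cont=0 payload=0x75=117: acc |= 117<<21 -> acc=245868781 shift=28 [end]
Varint 3: bytes[5:9] = ED D1 9E 75 -> value 245868781 (4 byte(s))
  byte[9]=0x47 cont=0 payload=0x47=71: acc |= 71<<0 -> acc=71 shift=7 [end]
Varint 4: bytes[9:10] = 47 -> value 71 (1 byte(s))
  byte[10]=0xE7 cont=1 payload=0x67=103: acc |= 103<<0 -> acc=103 shift=7
  byte[11]=0x82 cont=1 payload=0x02=2: acc |= 2<<7 -> acc=359 shift=14
  byte[12]=0x87 cont=1 payload=0x07=7: acc |= 7<<14 -> acc=115047 shift=21
  byte[13]=0x04 cont=0 payload=0x04=4: acc |= 4<<21 -> acc=8503655 shift=28 [end]
Varint 5: bytes[10:14] = E7 82 87 04 -> value 8503655 (4 byte(s))

Answer: 2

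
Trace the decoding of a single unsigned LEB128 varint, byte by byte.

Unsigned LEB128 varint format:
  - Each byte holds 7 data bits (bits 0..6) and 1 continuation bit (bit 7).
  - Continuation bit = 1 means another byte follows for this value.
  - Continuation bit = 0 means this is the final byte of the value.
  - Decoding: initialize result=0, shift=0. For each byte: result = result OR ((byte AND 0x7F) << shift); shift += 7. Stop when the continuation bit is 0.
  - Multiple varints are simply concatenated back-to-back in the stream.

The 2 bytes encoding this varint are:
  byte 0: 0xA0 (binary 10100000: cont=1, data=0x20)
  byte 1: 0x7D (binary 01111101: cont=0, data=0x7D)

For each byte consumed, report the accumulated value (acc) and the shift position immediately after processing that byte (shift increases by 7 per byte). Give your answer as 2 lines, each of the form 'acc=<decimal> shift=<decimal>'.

byte 0=0xA0: payload=0x20=32, contrib = 32<<0 = 32; acc -> 32, shift -> 7
byte 1=0x7D: payload=0x7D=125, contrib = 125<<7 = 16000; acc -> 16032, shift -> 14

Answer: acc=32 shift=7
acc=16032 shift=14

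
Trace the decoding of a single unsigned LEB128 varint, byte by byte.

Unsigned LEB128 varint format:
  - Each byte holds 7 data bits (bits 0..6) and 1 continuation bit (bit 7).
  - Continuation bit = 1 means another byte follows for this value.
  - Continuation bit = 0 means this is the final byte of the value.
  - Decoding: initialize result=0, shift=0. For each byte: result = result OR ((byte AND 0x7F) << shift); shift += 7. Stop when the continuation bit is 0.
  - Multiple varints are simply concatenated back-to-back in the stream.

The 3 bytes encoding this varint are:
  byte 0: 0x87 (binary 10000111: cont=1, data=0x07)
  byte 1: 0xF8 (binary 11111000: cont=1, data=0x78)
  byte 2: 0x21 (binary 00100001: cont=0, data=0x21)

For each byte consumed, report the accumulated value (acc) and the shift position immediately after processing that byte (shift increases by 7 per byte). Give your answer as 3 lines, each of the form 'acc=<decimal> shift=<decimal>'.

byte 0=0x87: payload=0x07=7, contrib = 7<<0 = 7; acc -> 7, shift -> 7
byte 1=0xF8: payload=0x78=120, contrib = 120<<7 = 15360; acc -> 15367, shift -> 14
byte 2=0x21: payload=0x21=33, contrib = 33<<14 = 540672; acc -> 556039, shift -> 21

Answer: acc=7 shift=7
acc=15367 shift=14
acc=556039 shift=21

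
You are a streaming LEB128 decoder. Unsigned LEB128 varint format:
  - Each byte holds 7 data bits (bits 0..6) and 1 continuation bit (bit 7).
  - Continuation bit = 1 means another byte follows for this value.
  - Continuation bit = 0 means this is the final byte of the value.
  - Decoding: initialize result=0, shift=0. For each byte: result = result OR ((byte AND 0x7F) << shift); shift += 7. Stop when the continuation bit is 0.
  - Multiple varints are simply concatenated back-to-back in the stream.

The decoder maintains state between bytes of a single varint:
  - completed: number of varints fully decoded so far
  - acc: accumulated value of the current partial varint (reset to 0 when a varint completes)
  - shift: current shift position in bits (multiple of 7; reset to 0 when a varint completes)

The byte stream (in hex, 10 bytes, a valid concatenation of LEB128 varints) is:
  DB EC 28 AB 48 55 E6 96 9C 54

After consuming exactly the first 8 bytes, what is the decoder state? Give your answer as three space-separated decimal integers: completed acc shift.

Answer: 3 2918 14

Derivation:
byte[0]=0xDB cont=1 payload=0x5B: acc |= 91<<0 -> completed=0 acc=91 shift=7
byte[1]=0xEC cont=1 payload=0x6C: acc |= 108<<7 -> completed=0 acc=13915 shift=14
byte[2]=0x28 cont=0 payload=0x28: varint #1 complete (value=669275); reset -> completed=1 acc=0 shift=0
byte[3]=0xAB cont=1 payload=0x2B: acc |= 43<<0 -> completed=1 acc=43 shift=7
byte[4]=0x48 cont=0 payload=0x48: varint #2 complete (value=9259); reset -> completed=2 acc=0 shift=0
byte[5]=0x55 cont=0 payload=0x55: varint #3 complete (value=85); reset -> completed=3 acc=0 shift=0
byte[6]=0xE6 cont=1 payload=0x66: acc |= 102<<0 -> completed=3 acc=102 shift=7
byte[7]=0x96 cont=1 payload=0x16: acc |= 22<<7 -> completed=3 acc=2918 shift=14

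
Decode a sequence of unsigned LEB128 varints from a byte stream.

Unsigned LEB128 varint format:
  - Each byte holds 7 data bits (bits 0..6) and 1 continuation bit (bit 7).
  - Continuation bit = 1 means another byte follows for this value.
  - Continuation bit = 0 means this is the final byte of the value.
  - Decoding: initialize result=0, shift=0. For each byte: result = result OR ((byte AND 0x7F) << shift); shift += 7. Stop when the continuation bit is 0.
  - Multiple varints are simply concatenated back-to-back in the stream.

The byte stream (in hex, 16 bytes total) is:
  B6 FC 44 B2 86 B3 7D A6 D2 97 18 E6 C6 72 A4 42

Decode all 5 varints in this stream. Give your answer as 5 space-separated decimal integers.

  byte[0]=0xB6 cont=1 payload=0x36=54: acc |= 54<<0 -> acc=54 shift=7
  byte[1]=0xFC cont=1 payload=0x7C=124: acc |= 124<<7 -> acc=15926 shift=14
  byte[2]=0x44 cont=0 payload=0x44=68: acc |= 68<<14 -> acc=1130038 shift=21 [end]
Varint 1: bytes[0:3] = B6 FC 44 -> value 1130038 (3 byte(s))
  byte[3]=0xB2 cont=1 payload=0x32=50: acc |= 50<<0 -> acc=50 shift=7
  byte[4]=0x86 cont=1 payload=0x06=6: acc |= 6<<7 -> acc=818 shift=14
  byte[5]=0xB3 cont=1 payload=0x33=51: acc |= 51<<14 -> acc=836402 shift=21
  byte[6]=0x7D cont=0 payload=0x7D=125: acc |= 125<<21 -> acc=262980402 shift=28 [end]
Varint 2: bytes[3:7] = B2 86 B3 7D -> value 262980402 (4 byte(s))
  byte[7]=0xA6 cont=1 payload=0x26=38: acc |= 38<<0 -> acc=38 shift=7
  byte[8]=0xD2 cont=1 payload=0x52=82: acc |= 82<<7 -> acc=10534 shift=14
  byte[9]=0x97 cont=1 payload=0x17=23: acc |= 23<<14 -> acc=387366 shift=21
  byte[10]=0x18 cont=0 payload=0x18=24: acc |= 24<<21 -> acc=50719014 shift=28 [end]
Varint 3: bytes[7:11] = A6 D2 97 18 -> value 50719014 (4 byte(s))
  byte[11]=0xE6 cont=1 payload=0x66=102: acc |= 102<<0 -> acc=102 shift=7
  byte[12]=0xC6 cont=1 payload=0x46=70: acc |= 70<<7 -> acc=9062 shift=14
  byte[13]=0x72 cont=0 payload=0x72=114: acc |= 114<<14 -> acc=1876838 shift=21 [end]
Varint 4: bytes[11:14] = E6 C6 72 -> value 1876838 (3 byte(s))
  byte[14]=0xA4 cont=1 payload=0x24=36: acc |= 36<<0 -> acc=36 shift=7
  byte[15]=0x42 cont=0 payload=0x42=66: acc |= 66<<7 -> acc=8484 shift=14 [end]
Varint 5: bytes[14:16] = A4 42 -> value 8484 (2 byte(s))

Answer: 1130038 262980402 50719014 1876838 8484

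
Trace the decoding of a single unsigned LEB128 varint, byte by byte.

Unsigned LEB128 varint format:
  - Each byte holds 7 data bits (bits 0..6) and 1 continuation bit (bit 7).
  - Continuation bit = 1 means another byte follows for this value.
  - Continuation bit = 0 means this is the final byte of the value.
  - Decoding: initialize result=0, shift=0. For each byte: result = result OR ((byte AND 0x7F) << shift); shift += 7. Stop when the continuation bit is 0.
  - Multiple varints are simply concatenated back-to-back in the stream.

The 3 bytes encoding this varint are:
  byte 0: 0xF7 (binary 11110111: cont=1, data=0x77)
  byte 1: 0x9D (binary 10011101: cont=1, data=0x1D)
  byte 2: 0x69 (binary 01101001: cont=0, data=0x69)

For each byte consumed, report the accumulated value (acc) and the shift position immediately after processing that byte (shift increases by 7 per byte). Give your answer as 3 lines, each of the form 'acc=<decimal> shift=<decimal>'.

Answer: acc=119 shift=7
acc=3831 shift=14
acc=1724151 shift=21

Derivation:
byte 0=0xF7: payload=0x77=119, contrib = 119<<0 = 119; acc -> 119, shift -> 7
byte 1=0x9D: payload=0x1D=29, contrib = 29<<7 = 3712; acc -> 3831, shift -> 14
byte 2=0x69: payload=0x69=105, contrib = 105<<14 = 1720320; acc -> 1724151, shift -> 21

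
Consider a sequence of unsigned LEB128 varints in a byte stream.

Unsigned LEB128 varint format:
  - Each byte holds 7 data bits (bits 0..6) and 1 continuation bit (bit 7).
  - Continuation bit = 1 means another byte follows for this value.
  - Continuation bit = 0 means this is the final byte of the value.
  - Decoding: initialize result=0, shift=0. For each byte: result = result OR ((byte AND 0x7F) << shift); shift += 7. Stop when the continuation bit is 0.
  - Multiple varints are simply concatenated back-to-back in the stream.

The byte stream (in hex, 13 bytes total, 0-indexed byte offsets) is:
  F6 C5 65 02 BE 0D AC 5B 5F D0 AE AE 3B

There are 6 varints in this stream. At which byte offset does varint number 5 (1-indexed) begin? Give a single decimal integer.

  byte[0]=0xF6 cont=1 payload=0x76=118: acc |= 118<<0 -> acc=118 shift=7
  byte[1]=0xC5 cont=1 payload=0x45=69: acc |= 69<<7 -> acc=8950 shift=14
  byte[2]=0x65 cont=0 payload=0x65=101: acc |= 101<<14 -> acc=1663734 shift=21 [end]
Varint 1: bytes[0:3] = F6 C5 65 -> value 1663734 (3 byte(s))
  byte[3]=0x02 cont=0 payload=0x02=2: acc |= 2<<0 -> acc=2 shift=7 [end]
Varint 2: bytes[3:4] = 02 -> value 2 (1 byte(s))
  byte[4]=0xBE cont=1 payload=0x3E=62: acc |= 62<<0 -> acc=62 shift=7
  byte[5]=0x0D cont=0 payload=0x0D=13: acc |= 13<<7 -> acc=1726 shift=14 [end]
Varint 3: bytes[4:6] = BE 0D -> value 1726 (2 byte(s))
  byte[6]=0xAC cont=1 payload=0x2C=44: acc |= 44<<0 -> acc=44 shift=7
  byte[7]=0x5B cont=0 payload=0x5B=91: acc |= 91<<7 -> acc=11692 shift=14 [end]
Varint 4: bytes[6:8] = AC 5B -> value 11692 (2 byte(s))
  byte[8]=0x5F cont=0 payload=0x5F=95: acc |= 95<<0 -> acc=95 shift=7 [end]
Varint 5: bytes[8:9] = 5F -> value 95 (1 byte(s))
  byte[9]=0xD0 cont=1 payload=0x50=80: acc |= 80<<0 -> acc=80 shift=7
  byte[10]=0xAE cont=1 payload=0x2E=46: acc |= 46<<7 -> acc=5968 shift=14
  byte[11]=0xAE cont=1 payload=0x2E=46: acc |= 46<<14 -> acc=759632 shift=21
  byte[12]=0x3B cont=0 payload=0x3B=59: acc |= 59<<21 -> acc=124491600 shift=28 [end]
Varint 6: bytes[9:13] = D0 AE AE 3B -> value 124491600 (4 byte(s))

Answer: 8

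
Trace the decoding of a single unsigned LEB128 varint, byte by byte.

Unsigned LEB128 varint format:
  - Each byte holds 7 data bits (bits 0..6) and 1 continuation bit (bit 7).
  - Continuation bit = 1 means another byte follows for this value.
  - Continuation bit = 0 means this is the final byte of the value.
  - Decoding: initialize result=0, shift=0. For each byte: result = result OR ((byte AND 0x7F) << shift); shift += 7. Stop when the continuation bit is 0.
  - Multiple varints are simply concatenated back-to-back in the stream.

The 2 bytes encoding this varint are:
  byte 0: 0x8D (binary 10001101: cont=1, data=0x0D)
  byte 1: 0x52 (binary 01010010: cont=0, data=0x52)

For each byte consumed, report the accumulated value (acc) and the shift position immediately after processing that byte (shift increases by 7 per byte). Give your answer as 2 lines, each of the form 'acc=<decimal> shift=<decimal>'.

byte 0=0x8D: payload=0x0D=13, contrib = 13<<0 = 13; acc -> 13, shift -> 7
byte 1=0x52: payload=0x52=82, contrib = 82<<7 = 10496; acc -> 10509, shift -> 14

Answer: acc=13 shift=7
acc=10509 shift=14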